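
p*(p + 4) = p^2 + 4*p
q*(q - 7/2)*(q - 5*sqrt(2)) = q^3 - 5*sqrt(2)*q^2 - 7*q^2/2 + 35*sqrt(2)*q/2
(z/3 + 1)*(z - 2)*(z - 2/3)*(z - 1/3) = z^4/3 - 61*z^2/27 + 56*z/27 - 4/9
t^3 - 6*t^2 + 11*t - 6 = (t - 3)*(t - 2)*(t - 1)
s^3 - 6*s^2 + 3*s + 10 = (s - 5)*(s - 2)*(s + 1)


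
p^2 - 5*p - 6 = (p - 6)*(p + 1)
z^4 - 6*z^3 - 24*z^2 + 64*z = z*(z - 8)*(z - 2)*(z + 4)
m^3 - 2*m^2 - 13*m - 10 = (m - 5)*(m + 1)*(m + 2)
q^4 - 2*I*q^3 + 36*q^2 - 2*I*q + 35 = (q - 7*I)*(q + 5*I)*(-I*q + 1)*(I*q + 1)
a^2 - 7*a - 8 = (a - 8)*(a + 1)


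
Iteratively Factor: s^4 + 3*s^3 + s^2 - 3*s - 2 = (s + 2)*(s^3 + s^2 - s - 1) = (s + 1)*(s + 2)*(s^2 - 1) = (s + 1)^2*(s + 2)*(s - 1)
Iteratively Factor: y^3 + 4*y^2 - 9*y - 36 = (y - 3)*(y^2 + 7*y + 12) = (y - 3)*(y + 3)*(y + 4)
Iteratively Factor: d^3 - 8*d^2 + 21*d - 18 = (d - 2)*(d^2 - 6*d + 9) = (d - 3)*(d - 2)*(d - 3)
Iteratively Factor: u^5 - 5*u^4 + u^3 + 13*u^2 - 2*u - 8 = (u + 1)*(u^4 - 6*u^3 + 7*u^2 + 6*u - 8) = (u - 4)*(u + 1)*(u^3 - 2*u^2 - u + 2) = (u - 4)*(u - 1)*(u + 1)*(u^2 - u - 2) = (u - 4)*(u - 2)*(u - 1)*(u + 1)*(u + 1)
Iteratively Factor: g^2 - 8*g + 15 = (g - 3)*(g - 5)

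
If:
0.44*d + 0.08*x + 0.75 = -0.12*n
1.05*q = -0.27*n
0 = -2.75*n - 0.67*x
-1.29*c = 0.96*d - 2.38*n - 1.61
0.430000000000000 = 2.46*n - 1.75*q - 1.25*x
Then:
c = 2.60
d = -1.68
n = 0.05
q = -0.01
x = -0.22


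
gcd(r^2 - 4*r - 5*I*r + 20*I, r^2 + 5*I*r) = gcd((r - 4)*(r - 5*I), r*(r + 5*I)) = 1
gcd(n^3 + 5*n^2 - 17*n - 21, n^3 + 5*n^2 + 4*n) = n + 1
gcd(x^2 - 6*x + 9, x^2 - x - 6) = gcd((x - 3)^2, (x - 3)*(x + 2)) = x - 3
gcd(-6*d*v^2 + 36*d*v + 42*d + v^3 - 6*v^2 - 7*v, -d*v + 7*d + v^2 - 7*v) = v - 7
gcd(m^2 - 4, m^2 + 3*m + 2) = m + 2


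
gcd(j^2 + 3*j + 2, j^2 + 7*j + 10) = j + 2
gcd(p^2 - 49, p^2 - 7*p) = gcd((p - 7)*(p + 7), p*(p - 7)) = p - 7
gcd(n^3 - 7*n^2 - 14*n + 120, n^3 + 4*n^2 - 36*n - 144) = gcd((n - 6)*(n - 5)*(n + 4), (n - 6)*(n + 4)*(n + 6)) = n^2 - 2*n - 24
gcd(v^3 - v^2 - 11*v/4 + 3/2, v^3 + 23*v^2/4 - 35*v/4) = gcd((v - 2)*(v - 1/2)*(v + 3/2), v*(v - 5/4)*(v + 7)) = 1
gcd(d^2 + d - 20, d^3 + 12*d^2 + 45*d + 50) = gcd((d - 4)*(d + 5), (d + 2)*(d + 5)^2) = d + 5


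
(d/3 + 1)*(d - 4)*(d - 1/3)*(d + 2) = d^4/3 + 2*d^3/9 - 43*d^2/9 - 58*d/9 + 8/3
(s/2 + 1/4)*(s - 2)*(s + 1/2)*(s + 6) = s^4/2 + 5*s^3/2 - 31*s^2/8 - 11*s/2 - 3/2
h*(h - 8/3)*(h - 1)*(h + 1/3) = h^4 - 10*h^3/3 + 13*h^2/9 + 8*h/9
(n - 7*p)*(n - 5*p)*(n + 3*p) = n^3 - 9*n^2*p - n*p^2 + 105*p^3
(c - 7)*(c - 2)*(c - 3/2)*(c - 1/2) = c^4 - 11*c^3 + 131*c^2/4 - 139*c/4 + 21/2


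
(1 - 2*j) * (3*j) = -6*j^2 + 3*j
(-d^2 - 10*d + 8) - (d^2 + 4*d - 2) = -2*d^2 - 14*d + 10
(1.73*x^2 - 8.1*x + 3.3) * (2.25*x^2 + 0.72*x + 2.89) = 3.8925*x^4 - 16.9794*x^3 + 6.5927*x^2 - 21.033*x + 9.537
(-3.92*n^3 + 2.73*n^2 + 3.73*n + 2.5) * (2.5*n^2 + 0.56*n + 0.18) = -9.8*n^5 + 4.6298*n^4 + 10.1482*n^3 + 8.8302*n^2 + 2.0714*n + 0.45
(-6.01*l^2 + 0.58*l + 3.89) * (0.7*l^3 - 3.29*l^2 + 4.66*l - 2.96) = -4.207*l^5 + 20.1789*l^4 - 27.1918*l^3 + 7.6943*l^2 + 16.4106*l - 11.5144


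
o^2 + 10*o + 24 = (o + 4)*(o + 6)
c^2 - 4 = (c - 2)*(c + 2)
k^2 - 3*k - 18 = (k - 6)*(k + 3)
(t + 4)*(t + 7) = t^2 + 11*t + 28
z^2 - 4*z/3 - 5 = (z - 3)*(z + 5/3)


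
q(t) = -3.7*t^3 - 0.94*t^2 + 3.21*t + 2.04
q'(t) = -11.1*t^2 - 1.88*t + 3.21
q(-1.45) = 6.69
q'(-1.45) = -17.40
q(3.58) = -168.28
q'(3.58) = -145.78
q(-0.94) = 1.27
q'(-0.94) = -4.83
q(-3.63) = 154.98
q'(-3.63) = -136.23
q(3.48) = -154.11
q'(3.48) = -137.76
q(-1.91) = 18.26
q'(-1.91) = -33.69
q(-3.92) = 197.89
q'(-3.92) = -159.99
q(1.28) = -3.15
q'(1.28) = -17.38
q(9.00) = -2742.51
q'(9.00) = -912.81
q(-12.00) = 6221.76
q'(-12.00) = -1572.63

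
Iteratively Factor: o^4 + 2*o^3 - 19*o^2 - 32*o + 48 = (o - 4)*(o^3 + 6*o^2 + 5*o - 12) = (o - 4)*(o + 3)*(o^2 + 3*o - 4) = (o - 4)*(o + 3)*(o + 4)*(o - 1)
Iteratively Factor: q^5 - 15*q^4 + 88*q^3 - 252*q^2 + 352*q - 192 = (q - 2)*(q^4 - 13*q^3 + 62*q^2 - 128*q + 96) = (q - 4)*(q - 2)*(q^3 - 9*q^2 + 26*q - 24) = (q - 4)*(q - 2)^2*(q^2 - 7*q + 12) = (q - 4)^2*(q - 2)^2*(q - 3)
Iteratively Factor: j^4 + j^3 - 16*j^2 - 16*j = (j + 1)*(j^3 - 16*j) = j*(j + 1)*(j^2 - 16) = j*(j + 1)*(j + 4)*(j - 4)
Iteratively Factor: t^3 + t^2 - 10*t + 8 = (t - 2)*(t^2 + 3*t - 4) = (t - 2)*(t - 1)*(t + 4)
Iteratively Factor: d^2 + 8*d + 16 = (d + 4)*(d + 4)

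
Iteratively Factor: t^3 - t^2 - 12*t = (t - 4)*(t^2 + 3*t) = (t - 4)*(t + 3)*(t)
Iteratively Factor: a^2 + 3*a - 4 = (a - 1)*(a + 4)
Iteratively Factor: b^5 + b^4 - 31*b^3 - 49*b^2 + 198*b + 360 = (b + 2)*(b^4 - b^3 - 29*b^2 + 9*b + 180) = (b - 5)*(b + 2)*(b^3 + 4*b^2 - 9*b - 36) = (b - 5)*(b + 2)*(b + 3)*(b^2 + b - 12) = (b - 5)*(b - 3)*(b + 2)*(b + 3)*(b + 4)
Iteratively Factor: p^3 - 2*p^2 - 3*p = (p)*(p^2 - 2*p - 3) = p*(p - 3)*(p + 1)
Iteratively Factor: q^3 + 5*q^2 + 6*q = (q + 2)*(q^2 + 3*q) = q*(q + 2)*(q + 3)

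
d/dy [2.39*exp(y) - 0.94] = 2.39*exp(y)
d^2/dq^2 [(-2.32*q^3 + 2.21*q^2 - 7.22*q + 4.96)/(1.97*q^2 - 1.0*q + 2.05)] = (-33.234156*q^3 + 90.481074*q^2 + 57.82182*q - 41.16887)/(7.645373*q^6 - 11.6427*q^5 + 29.777535*q^4 - 25.231*q^3 + 30.986775*q^2 - 12.6075*q + 8.615125)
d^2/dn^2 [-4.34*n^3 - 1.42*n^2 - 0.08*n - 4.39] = -26.04*n - 2.84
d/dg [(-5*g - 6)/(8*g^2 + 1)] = (40*g^2 + 96*g - 5)/(64*g^4 + 16*g^2 + 1)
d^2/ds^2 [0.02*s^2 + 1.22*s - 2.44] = 0.0400000000000000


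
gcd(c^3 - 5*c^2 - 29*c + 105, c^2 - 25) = c + 5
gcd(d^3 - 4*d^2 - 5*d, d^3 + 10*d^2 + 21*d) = d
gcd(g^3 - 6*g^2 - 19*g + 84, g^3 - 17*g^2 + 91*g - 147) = g^2 - 10*g + 21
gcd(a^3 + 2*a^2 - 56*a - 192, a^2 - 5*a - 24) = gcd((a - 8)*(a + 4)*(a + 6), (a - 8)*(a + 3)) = a - 8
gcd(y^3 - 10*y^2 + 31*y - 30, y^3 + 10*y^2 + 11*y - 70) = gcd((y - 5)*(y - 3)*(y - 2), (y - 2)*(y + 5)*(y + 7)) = y - 2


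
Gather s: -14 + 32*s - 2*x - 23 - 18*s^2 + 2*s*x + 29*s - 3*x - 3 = -18*s^2 + s*(2*x + 61) - 5*x - 40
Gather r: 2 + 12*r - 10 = 12*r - 8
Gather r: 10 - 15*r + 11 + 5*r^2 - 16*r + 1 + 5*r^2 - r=10*r^2 - 32*r + 22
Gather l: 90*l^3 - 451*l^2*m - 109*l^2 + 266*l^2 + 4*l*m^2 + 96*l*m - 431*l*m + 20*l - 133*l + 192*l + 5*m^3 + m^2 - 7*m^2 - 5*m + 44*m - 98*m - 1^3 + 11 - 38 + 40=90*l^3 + l^2*(157 - 451*m) + l*(4*m^2 - 335*m + 79) + 5*m^3 - 6*m^2 - 59*m + 12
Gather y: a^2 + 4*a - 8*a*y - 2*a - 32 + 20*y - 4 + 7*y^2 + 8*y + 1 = a^2 + 2*a + 7*y^2 + y*(28 - 8*a) - 35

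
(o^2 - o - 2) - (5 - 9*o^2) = 10*o^2 - o - 7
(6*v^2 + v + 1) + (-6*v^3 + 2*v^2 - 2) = -6*v^3 + 8*v^2 + v - 1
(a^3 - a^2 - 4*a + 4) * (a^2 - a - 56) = a^5 - 2*a^4 - 59*a^3 + 64*a^2 + 220*a - 224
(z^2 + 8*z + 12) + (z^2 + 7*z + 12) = 2*z^2 + 15*z + 24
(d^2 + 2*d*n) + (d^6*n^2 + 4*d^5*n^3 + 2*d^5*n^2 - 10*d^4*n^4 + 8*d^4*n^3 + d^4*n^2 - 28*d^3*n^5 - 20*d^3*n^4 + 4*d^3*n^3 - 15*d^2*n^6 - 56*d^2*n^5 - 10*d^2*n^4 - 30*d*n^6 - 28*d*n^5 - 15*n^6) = d^6*n^2 + 4*d^5*n^3 + 2*d^5*n^2 - 10*d^4*n^4 + 8*d^4*n^3 + d^4*n^2 - 28*d^3*n^5 - 20*d^3*n^4 + 4*d^3*n^3 - 15*d^2*n^6 - 56*d^2*n^5 - 10*d^2*n^4 + d^2 - 30*d*n^6 - 28*d*n^5 + 2*d*n - 15*n^6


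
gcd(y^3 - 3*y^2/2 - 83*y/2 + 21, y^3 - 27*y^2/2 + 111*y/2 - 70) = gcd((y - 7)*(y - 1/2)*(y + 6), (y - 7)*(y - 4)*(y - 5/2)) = y - 7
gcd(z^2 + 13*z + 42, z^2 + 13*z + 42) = z^2 + 13*z + 42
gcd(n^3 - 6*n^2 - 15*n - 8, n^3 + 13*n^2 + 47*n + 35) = n + 1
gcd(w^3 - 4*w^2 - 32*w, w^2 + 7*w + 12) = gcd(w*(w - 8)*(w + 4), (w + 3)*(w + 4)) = w + 4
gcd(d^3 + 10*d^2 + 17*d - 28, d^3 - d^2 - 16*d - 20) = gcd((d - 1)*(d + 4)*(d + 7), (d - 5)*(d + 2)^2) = 1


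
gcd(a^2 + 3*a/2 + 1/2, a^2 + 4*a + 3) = a + 1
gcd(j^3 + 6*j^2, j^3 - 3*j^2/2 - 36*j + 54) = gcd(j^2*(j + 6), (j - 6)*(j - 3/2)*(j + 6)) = j + 6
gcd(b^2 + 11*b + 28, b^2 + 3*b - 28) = b + 7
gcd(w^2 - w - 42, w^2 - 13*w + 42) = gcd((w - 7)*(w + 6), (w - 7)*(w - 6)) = w - 7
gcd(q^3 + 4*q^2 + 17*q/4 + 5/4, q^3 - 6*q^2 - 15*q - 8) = q + 1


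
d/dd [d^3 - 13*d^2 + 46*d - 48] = 3*d^2 - 26*d + 46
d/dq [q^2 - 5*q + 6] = 2*q - 5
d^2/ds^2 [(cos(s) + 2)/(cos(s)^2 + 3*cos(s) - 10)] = (-9*(1 - cos(2*s))^2*cos(s)/4 - 5*(1 - cos(2*s))^2/4 - 241*cos(s)/2 - 63*cos(2*s) - 21*cos(3*s) + cos(5*s)/2 + 78)/((cos(s) - 2)^3*(cos(s) + 5)^3)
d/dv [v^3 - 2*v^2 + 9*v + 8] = 3*v^2 - 4*v + 9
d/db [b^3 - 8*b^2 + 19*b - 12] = 3*b^2 - 16*b + 19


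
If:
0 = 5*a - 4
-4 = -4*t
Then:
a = 4/5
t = 1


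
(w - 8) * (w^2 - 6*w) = w^3 - 14*w^2 + 48*w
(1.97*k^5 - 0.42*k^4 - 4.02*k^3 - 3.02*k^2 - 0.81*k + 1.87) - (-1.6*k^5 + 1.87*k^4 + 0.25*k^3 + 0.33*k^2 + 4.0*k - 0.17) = 3.57*k^5 - 2.29*k^4 - 4.27*k^3 - 3.35*k^2 - 4.81*k + 2.04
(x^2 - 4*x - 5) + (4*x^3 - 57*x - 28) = 4*x^3 + x^2 - 61*x - 33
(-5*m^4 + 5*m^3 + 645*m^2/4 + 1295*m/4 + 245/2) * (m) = -5*m^5 + 5*m^4 + 645*m^3/4 + 1295*m^2/4 + 245*m/2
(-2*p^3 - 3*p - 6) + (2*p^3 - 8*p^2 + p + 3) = -8*p^2 - 2*p - 3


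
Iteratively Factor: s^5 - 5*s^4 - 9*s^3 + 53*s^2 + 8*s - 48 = (s - 4)*(s^4 - s^3 - 13*s^2 + s + 12) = (s - 4)*(s + 3)*(s^3 - 4*s^2 - s + 4) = (s - 4)^2*(s + 3)*(s^2 - 1) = (s - 4)^2*(s + 1)*(s + 3)*(s - 1)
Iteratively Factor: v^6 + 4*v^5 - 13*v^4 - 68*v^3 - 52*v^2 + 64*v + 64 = (v + 2)*(v^5 + 2*v^4 - 17*v^3 - 34*v^2 + 16*v + 32) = (v - 4)*(v + 2)*(v^4 + 6*v^3 + 7*v^2 - 6*v - 8) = (v - 4)*(v + 2)*(v + 4)*(v^3 + 2*v^2 - v - 2) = (v - 4)*(v + 1)*(v + 2)*(v + 4)*(v^2 + v - 2) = (v - 4)*(v - 1)*(v + 1)*(v + 2)*(v + 4)*(v + 2)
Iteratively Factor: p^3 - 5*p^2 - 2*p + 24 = (p + 2)*(p^2 - 7*p + 12) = (p - 4)*(p + 2)*(p - 3)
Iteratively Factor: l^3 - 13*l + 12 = (l - 3)*(l^2 + 3*l - 4) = (l - 3)*(l + 4)*(l - 1)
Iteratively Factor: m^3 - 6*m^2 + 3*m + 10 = (m + 1)*(m^2 - 7*m + 10) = (m - 2)*(m + 1)*(m - 5)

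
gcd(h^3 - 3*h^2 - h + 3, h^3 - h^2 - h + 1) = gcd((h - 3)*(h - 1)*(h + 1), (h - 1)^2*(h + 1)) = h^2 - 1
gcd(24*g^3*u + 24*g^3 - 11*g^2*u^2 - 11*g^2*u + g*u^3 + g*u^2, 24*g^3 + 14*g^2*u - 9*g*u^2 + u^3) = 1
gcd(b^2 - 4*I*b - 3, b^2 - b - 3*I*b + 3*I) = b - 3*I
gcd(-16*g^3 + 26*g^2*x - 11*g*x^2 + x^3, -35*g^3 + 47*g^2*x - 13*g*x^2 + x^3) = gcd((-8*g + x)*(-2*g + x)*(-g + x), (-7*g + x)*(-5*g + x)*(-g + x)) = -g + x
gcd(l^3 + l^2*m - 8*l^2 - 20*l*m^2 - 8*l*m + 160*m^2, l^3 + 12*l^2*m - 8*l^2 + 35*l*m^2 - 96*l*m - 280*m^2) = l^2 + 5*l*m - 8*l - 40*m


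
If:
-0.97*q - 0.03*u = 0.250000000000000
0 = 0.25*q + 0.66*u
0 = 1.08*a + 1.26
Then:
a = -1.17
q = -0.26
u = 0.10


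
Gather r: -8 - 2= -10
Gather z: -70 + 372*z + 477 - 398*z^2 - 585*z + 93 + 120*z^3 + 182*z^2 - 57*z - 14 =120*z^3 - 216*z^2 - 270*z + 486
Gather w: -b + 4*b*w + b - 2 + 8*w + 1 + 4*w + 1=w*(4*b + 12)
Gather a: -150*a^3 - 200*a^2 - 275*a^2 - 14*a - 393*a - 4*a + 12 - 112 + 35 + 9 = -150*a^3 - 475*a^2 - 411*a - 56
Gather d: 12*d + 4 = 12*d + 4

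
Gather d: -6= -6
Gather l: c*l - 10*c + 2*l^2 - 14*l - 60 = -10*c + 2*l^2 + l*(c - 14) - 60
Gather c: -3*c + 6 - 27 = -3*c - 21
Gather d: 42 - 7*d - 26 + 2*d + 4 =20 - 5*d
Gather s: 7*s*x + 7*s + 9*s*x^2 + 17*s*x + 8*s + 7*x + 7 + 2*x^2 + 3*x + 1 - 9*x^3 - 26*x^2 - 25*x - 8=s*(9*x^2 + 24*x + 15) - 9*x^3 - 24*x^2 - 15*x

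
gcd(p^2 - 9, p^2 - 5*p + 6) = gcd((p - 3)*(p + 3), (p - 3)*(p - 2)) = p - 3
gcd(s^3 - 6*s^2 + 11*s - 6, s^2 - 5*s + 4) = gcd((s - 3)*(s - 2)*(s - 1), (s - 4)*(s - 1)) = s - 1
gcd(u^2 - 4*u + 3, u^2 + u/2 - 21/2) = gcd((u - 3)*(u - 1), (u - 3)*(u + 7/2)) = u - 3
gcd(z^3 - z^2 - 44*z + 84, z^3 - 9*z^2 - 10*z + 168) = z - 6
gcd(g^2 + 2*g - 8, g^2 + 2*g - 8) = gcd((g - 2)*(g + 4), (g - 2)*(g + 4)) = g^2 + 2*g - 8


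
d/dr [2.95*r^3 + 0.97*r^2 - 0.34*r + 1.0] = 8.85*r^2 + 1.94*r - 0.34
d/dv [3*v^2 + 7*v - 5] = 6*v + 7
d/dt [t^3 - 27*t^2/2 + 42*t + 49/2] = 3*t^2 - 27*t + 42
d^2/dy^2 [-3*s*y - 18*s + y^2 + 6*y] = 2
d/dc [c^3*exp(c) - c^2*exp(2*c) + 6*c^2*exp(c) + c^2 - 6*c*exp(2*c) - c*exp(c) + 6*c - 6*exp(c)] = c^3*exp(c) - 2*c^2*exp(2*c) + 9*c^2*exp(c) - 14*c*exp(2*c) + 11*c*exp(c) + 2*c - 6*exp(2*c) - 7*exp(c) + 6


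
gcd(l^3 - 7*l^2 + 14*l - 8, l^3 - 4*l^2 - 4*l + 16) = l^2 - 6*l + 8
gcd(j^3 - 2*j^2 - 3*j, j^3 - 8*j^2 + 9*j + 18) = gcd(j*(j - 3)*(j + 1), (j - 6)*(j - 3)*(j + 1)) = j^2 - 2*j - 3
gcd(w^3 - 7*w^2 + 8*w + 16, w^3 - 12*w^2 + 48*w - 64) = w^2 - 8*w + 16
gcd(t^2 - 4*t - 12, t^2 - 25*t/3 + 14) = t - 6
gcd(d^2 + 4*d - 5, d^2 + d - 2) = d - 1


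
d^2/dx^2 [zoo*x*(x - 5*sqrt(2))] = nan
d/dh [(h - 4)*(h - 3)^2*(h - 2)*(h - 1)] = 5*h^4 - 52*h^3 + 195*h^2 - 310*h + 174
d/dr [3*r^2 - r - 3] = 6*r - 1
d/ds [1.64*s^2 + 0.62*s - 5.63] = 3.28*s + 0.62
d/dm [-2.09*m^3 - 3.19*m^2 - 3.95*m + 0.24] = -6.27*m^2 - 6.38*m - 3.95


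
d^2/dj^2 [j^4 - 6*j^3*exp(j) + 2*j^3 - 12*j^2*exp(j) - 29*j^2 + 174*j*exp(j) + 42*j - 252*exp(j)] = -6*j^3*exp(j) - 48*j^2*exp(j) + 12*j^2 + 90*j*exp(j) + 12*j + 72*exp(j) - 58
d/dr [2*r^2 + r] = 4*r + 1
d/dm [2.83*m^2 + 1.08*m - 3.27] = 5.66*m + 1.08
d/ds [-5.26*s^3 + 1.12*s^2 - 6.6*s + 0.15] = -15.78*s^2 + 2.24*s - 6.6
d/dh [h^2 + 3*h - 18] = 2*h + 3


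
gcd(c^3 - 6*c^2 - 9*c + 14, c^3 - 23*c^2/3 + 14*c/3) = c - 7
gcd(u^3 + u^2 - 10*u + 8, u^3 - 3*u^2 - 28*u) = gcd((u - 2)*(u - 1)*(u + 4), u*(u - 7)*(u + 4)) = u + 4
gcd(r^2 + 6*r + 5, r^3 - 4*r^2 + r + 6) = r + 1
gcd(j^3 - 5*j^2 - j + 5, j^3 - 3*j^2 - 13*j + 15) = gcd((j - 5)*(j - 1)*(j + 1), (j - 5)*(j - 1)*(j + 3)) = j^2 - 6*j + 5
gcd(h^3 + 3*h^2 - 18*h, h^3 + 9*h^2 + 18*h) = h^2 + 6*h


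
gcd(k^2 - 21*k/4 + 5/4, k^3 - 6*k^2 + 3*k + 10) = k - 5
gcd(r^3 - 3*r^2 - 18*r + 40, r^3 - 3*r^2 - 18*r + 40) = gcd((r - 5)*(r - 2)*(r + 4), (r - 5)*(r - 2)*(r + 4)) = r^3 - 3*r^2 - 18*r + 40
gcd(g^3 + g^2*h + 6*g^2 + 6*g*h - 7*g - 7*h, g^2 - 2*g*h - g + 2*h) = g - 1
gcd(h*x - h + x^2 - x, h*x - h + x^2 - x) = h*x - h + x^2 - x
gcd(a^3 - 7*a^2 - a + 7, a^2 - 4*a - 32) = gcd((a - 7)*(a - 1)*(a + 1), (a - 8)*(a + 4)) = 1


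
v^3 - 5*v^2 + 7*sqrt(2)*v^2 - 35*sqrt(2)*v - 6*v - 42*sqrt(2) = (v - 6)*(v + 1)*(v + 7*sqrt(2))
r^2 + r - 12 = (r - 3)*(r + 4)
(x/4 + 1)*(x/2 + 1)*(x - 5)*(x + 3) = x^4/8 + x^3/2 - 19*x^2/8 - 53*x/4 - 15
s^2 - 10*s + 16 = (s - 8)*(s - 2)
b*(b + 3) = b^2 + 3*b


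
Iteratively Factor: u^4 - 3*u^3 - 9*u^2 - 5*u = (u - 5)*(u^3 + 2*u^2 + u) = (u - 5)*(u + 1)*(u^2 + u) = (u - 5)*(u + 1)^2*(u)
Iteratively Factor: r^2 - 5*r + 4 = (r - 1)*(r - 4)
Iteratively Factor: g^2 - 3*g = (g - 3)*(g)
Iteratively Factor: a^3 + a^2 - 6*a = (a + 3)*(a^2 - 2*a) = (a - 2)*(a + 3)*(a)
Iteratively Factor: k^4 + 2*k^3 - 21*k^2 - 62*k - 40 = (k + 2)*(k^3 - 21*k - 20) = (k + 1)*(k + 2)*(k^2 - k - 20) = (k - 5)*(k + 1)*(k + 2)*(k + 4)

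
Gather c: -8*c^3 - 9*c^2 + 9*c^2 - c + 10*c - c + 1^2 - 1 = -8*c^3 + 8*c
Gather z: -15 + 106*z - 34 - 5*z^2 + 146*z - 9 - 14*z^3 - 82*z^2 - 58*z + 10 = -14*z^3 - 87*z^2 + 194*z - 48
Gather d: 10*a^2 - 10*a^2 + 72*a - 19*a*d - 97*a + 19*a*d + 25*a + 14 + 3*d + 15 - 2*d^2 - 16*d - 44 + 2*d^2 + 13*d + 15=0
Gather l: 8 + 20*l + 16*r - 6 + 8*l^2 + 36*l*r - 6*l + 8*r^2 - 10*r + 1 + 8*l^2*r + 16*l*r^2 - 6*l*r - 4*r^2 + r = l^2*(8*r + 8) + l*(16*r^2 + 30*r + 14) + 4*r^2 + 7*r + 3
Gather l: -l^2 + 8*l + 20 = -l^2 + 8*l + 20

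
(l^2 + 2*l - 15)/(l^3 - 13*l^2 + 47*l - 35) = (l^2 + 2*l - 15)/(l^3 - 13*l^2 + 47*l - 35)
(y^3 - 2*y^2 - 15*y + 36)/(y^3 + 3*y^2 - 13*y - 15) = (y^2 + y - 12)/(y^2 + 6*y + 5)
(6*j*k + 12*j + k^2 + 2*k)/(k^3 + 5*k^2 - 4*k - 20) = (6*j + k)/(k^2 + 3*k - 10)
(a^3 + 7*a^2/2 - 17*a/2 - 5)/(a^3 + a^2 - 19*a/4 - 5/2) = 2*(a + 5)/(2*a + 5)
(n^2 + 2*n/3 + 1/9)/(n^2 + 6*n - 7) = (9*n^2 + 6*n + 1)/(9*(n^2 + 6*n - 7))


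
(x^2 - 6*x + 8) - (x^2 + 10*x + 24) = -16*x - 16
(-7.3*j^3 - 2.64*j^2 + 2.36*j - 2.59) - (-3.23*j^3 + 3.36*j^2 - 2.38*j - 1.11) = -4.07*j^3 - 6.0*j^2 + 4.74*j - 1.48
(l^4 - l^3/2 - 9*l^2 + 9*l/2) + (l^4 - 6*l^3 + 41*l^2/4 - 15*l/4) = 2*l^4 - 13*l^3/2 + 5*l^2/4 + 3*l/4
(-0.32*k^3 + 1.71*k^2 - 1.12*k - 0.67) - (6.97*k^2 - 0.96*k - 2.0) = -0.32*k^3 - 5.26*k^2 - 0.16*k + 1.33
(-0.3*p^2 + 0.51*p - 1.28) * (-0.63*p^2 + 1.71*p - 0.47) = 0.189*p^4 - 0.8343*p^3 + 1.8195*p^2 - 2.4285*p + 0.6016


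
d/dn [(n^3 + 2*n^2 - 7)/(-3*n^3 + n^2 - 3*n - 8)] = (7*n^4 - 6*n^3 - 93*n^2 - 18*n - 21)/(9*n^6 - 6*n^5 + 19*n^4 + 42*n^3 - 7*n^2 + 48*n + 64)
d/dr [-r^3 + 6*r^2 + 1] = 3*r*(4 - r)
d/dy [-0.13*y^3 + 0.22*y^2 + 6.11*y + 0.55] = -0.39*y^2 + 0.44*y + 6.11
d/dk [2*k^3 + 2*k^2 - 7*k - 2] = 6*k^2 + 4*k - 7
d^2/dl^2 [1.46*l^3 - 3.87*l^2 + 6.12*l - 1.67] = 8.76*l - 7.74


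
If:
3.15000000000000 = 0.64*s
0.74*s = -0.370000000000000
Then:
No Solution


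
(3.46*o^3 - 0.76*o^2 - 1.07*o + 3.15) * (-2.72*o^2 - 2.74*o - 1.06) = -9.4112*o^5 - 7.4132*o^4 + 1.3252*o^3 - 4.8306*o^2 - 7.4968*o - 3.339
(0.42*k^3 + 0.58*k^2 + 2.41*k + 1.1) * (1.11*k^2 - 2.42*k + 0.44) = 0.4662*k^5 - 0.3726*k^4 + 1.4563*k^3 - 4.356*k^2 - 1.6016*k + 0.484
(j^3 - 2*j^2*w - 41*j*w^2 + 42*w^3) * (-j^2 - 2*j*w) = -j^5 + 45*j^3*w^2 + 40*j^2*w^3 - 84*j*w^4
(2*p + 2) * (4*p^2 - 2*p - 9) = 8*p^3 + 4*p^2 - 22*p - 18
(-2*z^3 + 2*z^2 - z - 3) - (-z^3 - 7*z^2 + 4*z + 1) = -z^3 + 9*z^2 - 5*z - 4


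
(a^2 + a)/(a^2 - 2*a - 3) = a/(a - 3)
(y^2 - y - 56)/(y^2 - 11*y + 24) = (y + 7)/(y - 3)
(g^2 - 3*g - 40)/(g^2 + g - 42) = (g^2 - 3*g - 40)/(g^2 + g - 42)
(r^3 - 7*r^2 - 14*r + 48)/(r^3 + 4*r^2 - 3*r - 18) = (r - 8)/(r + 3)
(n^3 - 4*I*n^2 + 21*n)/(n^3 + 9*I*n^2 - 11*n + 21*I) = n*(n - 7*I)/(n^2 + 6*I*n + 7)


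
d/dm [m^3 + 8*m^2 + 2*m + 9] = 3*m^2 + 16*m + 2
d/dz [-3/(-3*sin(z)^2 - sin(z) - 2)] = -3*(6*sin(z) + 1)*cos(z)/(3*sin(z)^2 + sin(z) + 2)^2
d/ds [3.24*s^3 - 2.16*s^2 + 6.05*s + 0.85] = 9.72*s^2 - 4.32*s + 6.05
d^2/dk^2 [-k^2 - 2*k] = -2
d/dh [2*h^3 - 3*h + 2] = 6*h^2 - 3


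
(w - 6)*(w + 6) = w^2 - 36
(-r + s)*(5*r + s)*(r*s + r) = -5*r^3*s - 5*r^3 + 4*r^2*s^2 + 4*r^2*s + r*s^3 + r*s^2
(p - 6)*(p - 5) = p^2 - 11*p + 30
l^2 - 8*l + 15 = (l - 5)*(l - 3)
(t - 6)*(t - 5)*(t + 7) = t^3 - 4*t^2 - 47*t + 210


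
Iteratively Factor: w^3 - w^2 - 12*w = (w + 3)*(w^2 - 4*w) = w*(w + 3)*(w - 4)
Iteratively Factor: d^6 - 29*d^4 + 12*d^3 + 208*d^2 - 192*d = (d - 4)*(d^5 + 4*d^4 - 13*d^3 - 40*d^2 + 48*d) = (d - 4)*(d - 1)*(d^4 + 5*d^3 - 8*d^2 - 48*d) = d*(d - 4)*(d - 1)*(d^3 + 5*d^2 - 8*d - 48) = d*(d - 4)*(d - 1)*(d + 4)*(d^2 + d - 12) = d*(d - 4)*(d - 3)*(d - 1)*(d + 4)*(d + 4)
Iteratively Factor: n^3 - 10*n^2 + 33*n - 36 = (n - 3)*(n^2 - 7*n + 12) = (n - 4)*(n - 3)*(n - 3)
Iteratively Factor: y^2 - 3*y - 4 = (y + 1)*(y - 4)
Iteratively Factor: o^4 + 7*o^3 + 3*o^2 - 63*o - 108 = (o + 3)*(o^3 + 4*o^2 - 9*o - 36) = (o + 3)*(o + 4)*(o^2 - 9) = (o + 3)^2*(o + 4)*(o - 3)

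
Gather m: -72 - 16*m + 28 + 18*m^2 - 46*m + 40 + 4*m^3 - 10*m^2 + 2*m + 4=4*m^3 + 8*m^2 - 60*m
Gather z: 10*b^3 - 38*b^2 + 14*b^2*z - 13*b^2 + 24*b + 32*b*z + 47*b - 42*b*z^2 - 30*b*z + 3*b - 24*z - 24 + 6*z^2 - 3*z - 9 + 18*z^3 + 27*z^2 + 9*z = 10*b^3 - 51*b^2 + 74*b + 18*z^3 + z^2*(33 - 42*b) + z*(14*b^2 + 2*b - 18) - 33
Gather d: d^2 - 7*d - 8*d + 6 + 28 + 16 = d^2 - 15*d + 50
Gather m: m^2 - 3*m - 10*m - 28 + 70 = m^2 - 13*m + 42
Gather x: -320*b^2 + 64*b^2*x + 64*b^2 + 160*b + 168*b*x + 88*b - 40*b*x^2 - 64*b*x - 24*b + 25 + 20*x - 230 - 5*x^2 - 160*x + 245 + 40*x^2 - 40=-256*b^2 + 224*b + x^2*(35 - 40*b) + x*(64*b^2 + 104*b - 140)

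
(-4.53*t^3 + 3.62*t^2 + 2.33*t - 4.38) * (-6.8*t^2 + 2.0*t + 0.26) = 30.804*t^5 - 33.676*t^4 - 9.7818*t^3 + 35.3852*t^2 - 8.1542*t - 1.1388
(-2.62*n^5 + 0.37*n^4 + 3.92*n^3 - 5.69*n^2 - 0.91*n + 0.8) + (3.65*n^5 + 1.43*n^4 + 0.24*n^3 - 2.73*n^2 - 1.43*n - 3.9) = 1.03*n^5 + 1.8*n^4 + 4.16*n^3 - 8.42*n^2 - 2.34*n - 3.1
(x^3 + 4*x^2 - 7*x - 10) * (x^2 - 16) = x^5 + 4*x^4 - 23*x^3 - 74*x^2 + 112*x + 160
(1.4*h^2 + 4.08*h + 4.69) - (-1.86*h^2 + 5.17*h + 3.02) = 3.26*h^2 - 1.09*h + 1.67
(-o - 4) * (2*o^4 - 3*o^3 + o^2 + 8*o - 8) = -2*o^5 - 5*o^4 + 11*o^3 - 12*o^2 - 24*o + 32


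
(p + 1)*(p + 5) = p^2 + 6*p + 5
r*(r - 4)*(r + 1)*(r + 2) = r^4 - r^3 - 10*r^2 - 8*r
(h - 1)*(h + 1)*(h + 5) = h^3 + 5*h^2 - h - 5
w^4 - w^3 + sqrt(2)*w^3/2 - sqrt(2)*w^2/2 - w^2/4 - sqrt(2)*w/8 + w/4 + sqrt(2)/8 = (w - 1)*(w - 1/2)*(w + 1/2)*(w + sqrt(2)/2)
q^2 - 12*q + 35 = (q - 7)*(q - 5)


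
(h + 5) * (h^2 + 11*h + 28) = h^3 + 16*h^2 + 83*h + 140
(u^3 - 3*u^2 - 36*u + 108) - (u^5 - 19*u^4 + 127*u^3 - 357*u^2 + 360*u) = -u^5 + 19*u^4 - 126*u^3 + 354*u^2 - 396*u + 108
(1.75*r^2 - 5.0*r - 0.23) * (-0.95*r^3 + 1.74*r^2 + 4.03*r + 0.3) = -1.6625*r^5 + 7.795*r^4 - 1.429*r^3 - 20.0252*r^2 - 2.4269*r - 0.069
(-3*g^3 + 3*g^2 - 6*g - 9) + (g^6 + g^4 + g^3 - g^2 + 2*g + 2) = g^6 + g^4 - 2*g^3 + 2*g^2 - 4*g - 7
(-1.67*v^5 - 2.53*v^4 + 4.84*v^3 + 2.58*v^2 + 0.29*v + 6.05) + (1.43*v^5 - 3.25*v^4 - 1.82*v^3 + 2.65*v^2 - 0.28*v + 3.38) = -0.24*v^5 - 5.78*v^4 + 3.02*v^3 + 5.23*v^2 + 0.00999999999999995*v + 9.43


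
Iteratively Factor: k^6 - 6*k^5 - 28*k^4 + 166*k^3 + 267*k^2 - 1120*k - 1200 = (k + 4)*(k^5 - 10*k^4 + 12*k^3 + 118*k^2 - 205*k - 300) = (k + 3)*(k + 4)*(k^4 - 13*k^3 + 51*k^2 - 35*k - 100) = (k - 5)*(k + 3)*(k + 4)*(k^3 - 8*k^2 + 11*k + 20) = (k - 5)*(k - 4)*(k + 3)*(k + 4)*(k^2 - 4*k - 5) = (k - 5)^2*(k - 4)*(k + 3)*(k + 4)*(k + 1)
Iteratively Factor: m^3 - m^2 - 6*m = (m + 2)*(m^2 - 3*m) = m*(m + 2)*(m - 3)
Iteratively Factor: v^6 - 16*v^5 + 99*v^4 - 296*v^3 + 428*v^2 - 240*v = (v - 2)*(v^5 - 14*v^4 + 71*v^3 - 154*v^2 + 120*v) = v*(v - 2)*(v^4 - 14*v^3 + 71*v^2 - 154*v + 120) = v*(v - 4)*(v - 2)*(v^3 - 10*v^2 + 31*v - 30) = v*(v - 4)*(v - 3)*(v - 2)*(v^2 - 7*v + 10) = v*(v - 5)*(v - 4)*(v - 3)*(v - 2)*(v - 2)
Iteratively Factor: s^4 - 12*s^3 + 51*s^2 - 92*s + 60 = (s - 3)*(s^3 - 9*s^2 + 24*s - 20) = (s - 3)*(s - 2)*(s^2 - 7*s + 10) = (s - 5)*(s - 3)*(s - 2)*(s - 2)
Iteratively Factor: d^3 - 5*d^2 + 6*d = (d - 3)*(d^2 - 2*d) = d*(d - 3)*(d - 2)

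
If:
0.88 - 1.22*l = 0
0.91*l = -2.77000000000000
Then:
No Solution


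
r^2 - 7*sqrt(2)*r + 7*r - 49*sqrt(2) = (r + 7)*(r - 7*sqrt(2))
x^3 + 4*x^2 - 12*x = x*(x - 2)*(x + 6)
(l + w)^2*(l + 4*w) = l^3 + 6*l^2*w + 9*l*w^2 + 4*w^3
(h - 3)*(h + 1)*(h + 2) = h^3 - 7*h - 6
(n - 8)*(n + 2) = n^2 - 6*n - 16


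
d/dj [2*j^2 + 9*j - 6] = 4*j + 9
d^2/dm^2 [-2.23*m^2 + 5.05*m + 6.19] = -4.46000000000000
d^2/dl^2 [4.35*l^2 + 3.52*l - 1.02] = 8.70000000000000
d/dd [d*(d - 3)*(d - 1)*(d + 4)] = 4*d^3 - 26*d + 12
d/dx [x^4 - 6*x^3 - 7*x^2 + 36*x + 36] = 4*x^3 - 18*x^2 - 14*x + 36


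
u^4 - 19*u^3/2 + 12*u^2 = u^2*(u - 8)*(u - 3/2)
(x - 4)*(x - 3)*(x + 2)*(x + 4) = x^4 - x^3 - 22*x^2 + 16*x + 96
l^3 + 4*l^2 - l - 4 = (l - 1)*(l + 1)*(l + 4)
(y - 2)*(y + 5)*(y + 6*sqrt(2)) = y^3 + 3*y^2 + 6*sqrt(2)*y^2 - 10*y + 18*sqrt(2)*y - 60*sqrt(2)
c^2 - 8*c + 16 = (c - 4)^2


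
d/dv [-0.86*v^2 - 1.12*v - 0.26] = -1.72*v - 1.12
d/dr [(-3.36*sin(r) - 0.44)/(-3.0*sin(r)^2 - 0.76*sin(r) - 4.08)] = (-10.08*sin(r)^2 - 2.64*sin(r) + 13.3744)*cos(r)/(9.0*sin(r)^4 + 4.56*sin(r)^3 + 25.0576*sin(r)^2 + 6.2016*sin(r) + 16.6464)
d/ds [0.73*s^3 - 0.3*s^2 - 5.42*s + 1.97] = 2.19*s^2 - 0.6*s - 5.42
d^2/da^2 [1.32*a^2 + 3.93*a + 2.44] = 2.64000000000000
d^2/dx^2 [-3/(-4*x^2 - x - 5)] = 6*(-16*x^2 - 4*x + (8*x + 1)^2 - 20)/(4*x^2 + x + 5)^3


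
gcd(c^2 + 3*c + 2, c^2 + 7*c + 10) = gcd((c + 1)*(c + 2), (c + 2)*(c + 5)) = c + 2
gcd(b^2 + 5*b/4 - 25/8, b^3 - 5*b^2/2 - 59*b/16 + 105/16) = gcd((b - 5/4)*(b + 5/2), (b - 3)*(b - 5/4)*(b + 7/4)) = b - 5/4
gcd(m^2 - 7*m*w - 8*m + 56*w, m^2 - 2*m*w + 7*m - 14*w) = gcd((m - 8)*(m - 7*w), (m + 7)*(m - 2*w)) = 1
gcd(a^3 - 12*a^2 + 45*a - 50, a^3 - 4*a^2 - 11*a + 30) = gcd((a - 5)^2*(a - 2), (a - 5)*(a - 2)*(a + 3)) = a^2 - 7*a + 10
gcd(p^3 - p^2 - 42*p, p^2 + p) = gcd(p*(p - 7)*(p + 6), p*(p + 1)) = p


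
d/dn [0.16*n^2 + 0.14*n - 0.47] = 0.32*n + 0.14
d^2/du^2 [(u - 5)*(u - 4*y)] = 2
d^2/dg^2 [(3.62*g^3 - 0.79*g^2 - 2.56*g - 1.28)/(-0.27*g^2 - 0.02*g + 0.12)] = (4.44089209850063e-16*g^5 - 5.55111512312578e-17*g^4 + 0.127244000000001*g^3 + 0.765576*g^2 + 0.226368*g + 0.119008)/(0.019683*g^6 + 0.004374*g^5 - 0.02592*g^4 - 0.00388*g^3 + 0.01152*g^2 + 0.000864*g - 0.001728)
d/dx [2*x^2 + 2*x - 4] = 4*x + 2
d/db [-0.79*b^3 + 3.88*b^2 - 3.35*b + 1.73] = -2.37*b^2 + 7.76*b - 3.35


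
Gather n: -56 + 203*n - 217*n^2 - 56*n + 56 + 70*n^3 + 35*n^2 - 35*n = 70*n^3 - 182*n^2 + 112*n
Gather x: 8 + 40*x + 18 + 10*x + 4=50*x + 30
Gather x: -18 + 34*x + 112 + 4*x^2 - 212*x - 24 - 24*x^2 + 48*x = -20*x^2 - 130*x + 70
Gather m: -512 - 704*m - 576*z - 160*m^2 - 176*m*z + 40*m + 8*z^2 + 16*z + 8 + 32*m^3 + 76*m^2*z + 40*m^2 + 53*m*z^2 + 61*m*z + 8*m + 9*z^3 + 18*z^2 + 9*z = 32*m^3 + m^2*(76*z - 120) + m*(53*z^2 - 115*z - 656) + 9*z^3 + 26*z^2 - 551*z - 504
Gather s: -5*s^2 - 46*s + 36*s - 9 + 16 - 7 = -5*s^2 - 10*s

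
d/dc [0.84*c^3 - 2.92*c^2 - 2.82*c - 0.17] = 2.52*c^2 - 5.84*c - 2.82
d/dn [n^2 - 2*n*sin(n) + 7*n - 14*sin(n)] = -2*n*cos(n) + 2*n - 2*sin(n) - 14*cos(n) + 7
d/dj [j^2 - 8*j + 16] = 2*j - 8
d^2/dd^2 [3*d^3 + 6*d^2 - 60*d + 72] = 18*d + 12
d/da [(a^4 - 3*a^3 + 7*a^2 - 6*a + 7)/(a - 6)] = (3*a^4 - 30*a^3 + 61*a^2 - 84*a + 29)/(a^2 - 12*a + 36)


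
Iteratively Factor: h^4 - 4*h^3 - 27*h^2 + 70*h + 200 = (h + 2)*(h^3 - 6*h^2 - 15*h + 100) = (h - 5)*(h + 2)*(h^2 - h - 20) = (h - 5)^2*(h + 2)*(h + 4)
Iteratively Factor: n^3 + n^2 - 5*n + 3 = (n + 3)*(n^2 - 2*n + 1) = (n - 1)*(n + 3)*(n - 1)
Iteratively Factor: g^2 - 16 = (g + 4)*(g - 4)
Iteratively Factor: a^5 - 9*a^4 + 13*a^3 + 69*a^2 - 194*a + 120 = (a - 4)*(a^4 - 5*a^3 - 7*a^2 + 41*a - 30) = (a - 4)*(a - 2)*(a^3 - 3*a^2 - 13*a + 15) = (a - 4)*(a - 2)*(a + 3)*(a^2 - 6*a + 5) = (a - 5)*(a - 4)*(a - 2)*(a + 3)*(a - 1)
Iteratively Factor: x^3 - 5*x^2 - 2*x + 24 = (x - 4)*(x^2 - x - 6) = (x - 4)*(x - 3)*(x + 2)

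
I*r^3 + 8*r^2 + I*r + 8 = (r - 8*I)*(r + I)*(I*r + 1)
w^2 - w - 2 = (w - 2)*(w + 1)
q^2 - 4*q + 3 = (q - 3)*(q - 1)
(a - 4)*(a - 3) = a^2 - 7*a + 12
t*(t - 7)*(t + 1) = t^3 - 6*t^2 - 7*t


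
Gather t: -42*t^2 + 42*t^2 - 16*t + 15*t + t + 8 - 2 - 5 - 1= 0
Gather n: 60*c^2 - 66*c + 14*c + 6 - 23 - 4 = 60*c^2 - 52*c - 21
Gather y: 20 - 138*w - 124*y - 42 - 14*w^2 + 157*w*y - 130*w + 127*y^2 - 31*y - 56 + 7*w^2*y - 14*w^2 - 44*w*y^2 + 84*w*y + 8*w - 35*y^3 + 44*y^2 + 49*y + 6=-28*w^2 - 260*w - 35*y^3 + y^2*(171 - 44*w) + y*(7*w^2 + 241*w - 106) - 72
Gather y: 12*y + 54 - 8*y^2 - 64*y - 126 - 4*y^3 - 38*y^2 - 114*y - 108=-4*y^3 - 46*y^2 - 166*y - 180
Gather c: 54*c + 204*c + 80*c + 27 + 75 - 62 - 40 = 338*c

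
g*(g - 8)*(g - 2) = g^3 - 10*g^2 + 16*g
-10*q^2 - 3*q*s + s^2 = (-5*q + s)*(2*q + s)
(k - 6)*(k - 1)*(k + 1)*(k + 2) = k^4 - 4*k^3 - 13*k^2 + 4*k + 12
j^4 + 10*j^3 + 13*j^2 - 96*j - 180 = (j - 3)*(j + 2)*(j + 5)*(j + 6)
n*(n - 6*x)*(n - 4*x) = n^3 - 10*n^2*x + 24*n*x^2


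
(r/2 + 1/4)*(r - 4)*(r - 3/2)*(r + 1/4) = r^4/2 - 19*r^3/8 + r^2 + 61*r/32 + 3/8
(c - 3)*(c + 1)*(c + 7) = c^3 + 5*c^2 - 17*c - 21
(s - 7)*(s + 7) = s^2 - 49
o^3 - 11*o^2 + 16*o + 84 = (o - 7)*(o - 6)*(o + 2)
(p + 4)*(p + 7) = p^2 + 11*p + 28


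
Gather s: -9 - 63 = -72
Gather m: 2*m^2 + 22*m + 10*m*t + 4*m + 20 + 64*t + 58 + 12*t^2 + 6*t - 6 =2*m^2 + m*(10*t + 26) + 12*t^2 + 70*t + 72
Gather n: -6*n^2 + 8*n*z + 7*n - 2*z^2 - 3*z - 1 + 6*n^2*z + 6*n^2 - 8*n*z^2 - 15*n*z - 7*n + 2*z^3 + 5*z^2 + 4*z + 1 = 6*n^2*z + n*(-8*z^2 - 7*z) + 2*z^3 + 3*z^2 + z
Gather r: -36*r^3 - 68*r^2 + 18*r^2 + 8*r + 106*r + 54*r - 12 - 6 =-36*r^3 - 50*r^2 + 168*r - 18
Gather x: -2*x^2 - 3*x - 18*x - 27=-2*x^2 - 21*x - 27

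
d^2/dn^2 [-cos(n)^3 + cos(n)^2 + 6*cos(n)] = -21*cos(n)/4 - 2*cos(2*n) + 9*cos(3*n)/4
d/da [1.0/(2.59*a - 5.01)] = -2.59/(2.59*a - 5.01)^2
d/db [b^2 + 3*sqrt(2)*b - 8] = 2*b + 3*sqrt(2)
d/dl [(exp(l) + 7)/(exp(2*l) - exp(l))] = (-exp(2*l) - 14*exp(l) + 7)*exp(-l)/(exp(2*l) - 2*exp(l) + 1)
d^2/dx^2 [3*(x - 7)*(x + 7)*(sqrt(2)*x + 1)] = 18*sqrt(2)*x + 6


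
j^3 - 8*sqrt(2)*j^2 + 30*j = j*(j - 5*sqrt(2))*(j - 3*sqrt(2))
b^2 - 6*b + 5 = (b - 5)*(b - 1)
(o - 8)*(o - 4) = o^2 - 12*o + 32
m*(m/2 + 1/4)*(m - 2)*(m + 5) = m^4/2 + 7*m^3/4 - 17*m^2/4 - 5*m/2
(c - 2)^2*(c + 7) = c^3 + 3*c^2 - 24*c + 28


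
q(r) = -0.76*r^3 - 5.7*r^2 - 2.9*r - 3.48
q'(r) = -2.28*r^2 - 11.4*r - 2.9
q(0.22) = -4.40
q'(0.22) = -5.52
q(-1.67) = -10.99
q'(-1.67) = 9.78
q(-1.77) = -11.99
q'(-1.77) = 10.13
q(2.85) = -75.64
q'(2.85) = -53.91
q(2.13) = -42.86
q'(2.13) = -37.53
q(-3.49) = -30.48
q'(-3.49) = 9.12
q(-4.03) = -34.62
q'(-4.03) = 6.01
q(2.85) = -75.64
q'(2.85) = -53.91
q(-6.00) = -27.12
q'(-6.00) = -16.58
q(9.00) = -1045.32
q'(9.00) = -290.18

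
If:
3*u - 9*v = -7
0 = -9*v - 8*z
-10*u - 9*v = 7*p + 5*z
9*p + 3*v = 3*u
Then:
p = -749/2739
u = -175/2739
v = 2072/2739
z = -777/913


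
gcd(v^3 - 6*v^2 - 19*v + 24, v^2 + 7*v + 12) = v + 3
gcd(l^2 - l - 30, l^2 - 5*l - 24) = 1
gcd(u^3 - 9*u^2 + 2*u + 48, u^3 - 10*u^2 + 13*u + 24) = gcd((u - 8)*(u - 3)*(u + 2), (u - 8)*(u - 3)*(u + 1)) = u^2 - 11*u + 24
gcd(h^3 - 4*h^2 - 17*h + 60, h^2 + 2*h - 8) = h + 4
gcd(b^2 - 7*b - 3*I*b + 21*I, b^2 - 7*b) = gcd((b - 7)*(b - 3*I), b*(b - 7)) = b - 7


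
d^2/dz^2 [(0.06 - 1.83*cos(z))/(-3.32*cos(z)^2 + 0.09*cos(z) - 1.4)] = (-0.17960881787664*cos(z)^5 + 0.018686341065874*cos(z)^4 + 0.813170675049828*cos(z)^3 - 0.0473146498772648*cos(z)^2 - 0.485344801518064*cos(z) + 0.00906412718521181)/(0.32584769144833*cos(z)^6 - 0.0264996616539305*cos(z)^5 + 0.412935323383085*cos(z)^4 - 0.0223556034821276*cos(z)^3 + 0.174129353233831*cos(z)^2 - 0.00471216221890911*cos(z) + 0.0244334337276769)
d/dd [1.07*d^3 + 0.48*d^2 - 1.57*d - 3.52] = 3.21*d^2 + 0.96*d - 1.57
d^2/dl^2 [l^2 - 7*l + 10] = 2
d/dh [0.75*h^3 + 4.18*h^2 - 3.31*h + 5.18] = 2.25*h^2 + 8.36*h - 3.31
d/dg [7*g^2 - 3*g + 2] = 14*g - 3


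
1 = 1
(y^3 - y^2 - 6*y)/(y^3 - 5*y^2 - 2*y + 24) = y/(y - 4)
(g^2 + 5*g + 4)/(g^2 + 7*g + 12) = (g + 1)/(g + 3)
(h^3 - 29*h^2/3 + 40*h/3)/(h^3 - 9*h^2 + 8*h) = (h - 5/3)/(h - 1)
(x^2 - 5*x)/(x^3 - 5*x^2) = 1/x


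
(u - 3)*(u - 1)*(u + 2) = u^3 - 2*u^2 - 5*u + 6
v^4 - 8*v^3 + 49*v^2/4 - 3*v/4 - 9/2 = (v - 6)*(v - 3/2)*(v - 1)*(v + 1/2)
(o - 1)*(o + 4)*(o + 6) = o^3 + 9*o^2 + 14*o - 24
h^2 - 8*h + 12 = (h - 6)*(h - 2)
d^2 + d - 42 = (d - 6)*(d + 7)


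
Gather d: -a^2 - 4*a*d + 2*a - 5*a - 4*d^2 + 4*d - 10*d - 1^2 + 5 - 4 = -a^2 - 3*a - 4*d^2 + d*(-4*a - 6)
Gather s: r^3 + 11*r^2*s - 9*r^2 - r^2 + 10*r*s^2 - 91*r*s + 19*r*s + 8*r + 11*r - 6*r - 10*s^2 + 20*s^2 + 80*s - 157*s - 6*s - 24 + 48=r^3 - 10*r^2 + 13*r + s^2*(10*r + 10) + s*(11*r^2 - 72*r - 83) + 24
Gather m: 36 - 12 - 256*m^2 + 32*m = -256*m^2 + 32*m + 24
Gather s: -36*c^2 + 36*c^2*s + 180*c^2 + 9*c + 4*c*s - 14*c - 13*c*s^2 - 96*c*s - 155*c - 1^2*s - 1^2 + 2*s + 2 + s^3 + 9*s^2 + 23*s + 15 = 144*c^2 - 160*c + s^3 + s^2*(9 - 13*c) + s*(36*c^2 - 92*c + 24) + 16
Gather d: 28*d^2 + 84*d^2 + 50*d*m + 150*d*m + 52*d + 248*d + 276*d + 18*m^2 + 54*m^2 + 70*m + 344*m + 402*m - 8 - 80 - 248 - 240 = 112*d^2 + d*(200*m + 576) + 72*m^2 + 816*m - 576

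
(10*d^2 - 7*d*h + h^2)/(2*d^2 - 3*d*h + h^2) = (5*d - h)/(d - h)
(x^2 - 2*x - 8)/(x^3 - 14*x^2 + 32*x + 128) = (x - 4)/(x^2 - 16*x + 64)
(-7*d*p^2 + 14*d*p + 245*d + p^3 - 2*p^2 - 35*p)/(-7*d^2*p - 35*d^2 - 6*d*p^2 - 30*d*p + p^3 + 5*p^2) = (p - 7)/(d + p)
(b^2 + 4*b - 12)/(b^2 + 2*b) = (b^2 + 4*b - 12)/(b*(b + 2))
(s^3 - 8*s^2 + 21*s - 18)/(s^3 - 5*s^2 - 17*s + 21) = (s^3 - 8*s^2 + 21*s - 18)/(s^3 - 5*s^2 - 17*s + 21)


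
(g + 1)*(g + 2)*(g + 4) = g^3 + 7*g^2 + 14*g + 8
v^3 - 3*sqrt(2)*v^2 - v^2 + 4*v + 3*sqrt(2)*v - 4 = (v - 1)*(v - 2*sqrt(2))*(v - sqrt(2))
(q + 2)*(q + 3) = q^2 + 5*q + 6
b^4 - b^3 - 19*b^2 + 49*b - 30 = (b - 3)*(b - 2)*(b - 1)*(b + 5)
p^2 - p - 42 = (p - 7)*(p + 6)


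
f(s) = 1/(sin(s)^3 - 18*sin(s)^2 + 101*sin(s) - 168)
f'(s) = (-3*sin(s)^2*cos(s) + 36*sin(s)*cos(s) - 101*cos(s))/(sin(s)^3 - 18*sin(s)^2 + 101*sin(s) - 168)^2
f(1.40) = -0.01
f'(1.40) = -0.00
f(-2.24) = -0.00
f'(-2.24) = 0.00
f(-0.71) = -0.00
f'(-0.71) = -0.00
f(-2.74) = -0.00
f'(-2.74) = 0.00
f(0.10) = -0.01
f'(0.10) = -0.00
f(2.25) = -0.01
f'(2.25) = 0.00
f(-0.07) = -0.01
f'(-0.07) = -0.00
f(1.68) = -0.01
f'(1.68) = 0.00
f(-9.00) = 0.00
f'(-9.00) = 0.00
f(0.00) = -0.00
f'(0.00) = 0.00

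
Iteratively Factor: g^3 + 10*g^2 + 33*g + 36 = (g + 3)*(g^2 + 7*g + 12) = (g + 3)*(g + 4)*(g + 3)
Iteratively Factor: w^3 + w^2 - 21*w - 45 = (w + 3)*(w^2 - 2*w - 15) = (w + 3)^2*(w - 5)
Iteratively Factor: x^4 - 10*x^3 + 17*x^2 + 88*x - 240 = (x - 4)*(x^3 - 6*x^2 - 7*x + 60) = (x - 4)^2*(x^2 - 2*x - 15) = (x - 4)^2*(x + 3)*(x - 5)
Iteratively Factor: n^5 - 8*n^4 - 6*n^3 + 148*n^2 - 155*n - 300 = (n - 3)*(n^4 - 5*n^3 - 21*n^2 + 85*n + 100) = (n - 5)*(n - 3)*(n^3 - 21*n - 20) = (n - 5)*(n - 3)*(n + 1)*(n^2 - n - 20) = (n - 5)*(n - 3)*(n + 1)*(n + 4)*(n - 5)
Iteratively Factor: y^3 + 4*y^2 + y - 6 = (y - 1)*(y^2 + 5*y + 6) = (y - 1)*(y + 3)*(y + 2)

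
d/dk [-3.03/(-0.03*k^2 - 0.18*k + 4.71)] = (-0.1818*k - 0.5454)/(0.03*k^2 + 0.18*k - 4.71)^2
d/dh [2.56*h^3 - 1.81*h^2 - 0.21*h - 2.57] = 7.68*h^2 - 3.62*h - 0.21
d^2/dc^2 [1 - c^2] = -2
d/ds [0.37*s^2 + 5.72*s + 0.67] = 0.74*s + 5.72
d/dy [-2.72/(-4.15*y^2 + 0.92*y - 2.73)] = (2.5024 - 22.576*y)/(4.15*y^2 - 0.92*y + 2.73)^2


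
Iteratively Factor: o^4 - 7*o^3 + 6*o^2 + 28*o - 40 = (o + 2)*(o^3 - 9*o^2 + 24*o - 20) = (o - 5)*(o + 2)*(o^2 - 4*o + 4) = (o - 5)*(o - 2)*(o + 2)*(o - 2)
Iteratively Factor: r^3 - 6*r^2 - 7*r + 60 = (r - 5)*(r^2 - r - 12) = (r - 5)*(r - 4)*(r + 3)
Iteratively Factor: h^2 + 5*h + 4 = (h + 4)*(h + 1)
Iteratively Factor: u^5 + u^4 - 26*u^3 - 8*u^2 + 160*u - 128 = (u + 4)*(u^4 - 3*u^3 - 14*u^2 + 48*u - 32) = (u - 2)*(u + 4)*(u^3 - u^2 - 16*u + 16) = (u - 2)*(u - 1)*(u + 4)*(u^2 - 16) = (u - 4)*(u - 2)*(u - 1)*(u + 4)*(u + 4)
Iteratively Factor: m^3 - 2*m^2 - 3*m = (m - 3)*(m^2 + m) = m*(m - 3)*(m + 1)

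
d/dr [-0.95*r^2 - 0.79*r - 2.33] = -1.9*r - 0.79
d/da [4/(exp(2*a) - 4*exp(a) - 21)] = 8*(2 - exp(a))*exp(a)/(-exp(2*a) + 4*exp(a) + 21)^2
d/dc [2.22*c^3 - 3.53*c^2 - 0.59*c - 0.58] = 6.66*c^2 - 7.06*c - 0.59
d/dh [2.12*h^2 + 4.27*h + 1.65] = 4.24*h + 4.27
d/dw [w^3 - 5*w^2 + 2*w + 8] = 3*w^2 - 10*w + 2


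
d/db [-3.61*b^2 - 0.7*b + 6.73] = -7.22*b - 0.7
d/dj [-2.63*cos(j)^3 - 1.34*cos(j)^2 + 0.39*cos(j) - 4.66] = (7.89*cos(j)^2 + 2.68*cos(j) - 0.39)*sin(j)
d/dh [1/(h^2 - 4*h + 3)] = 2*(2 - h)/(h^2 - 4*h + 3)^2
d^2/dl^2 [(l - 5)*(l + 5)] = 2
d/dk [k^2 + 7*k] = 2*k + 7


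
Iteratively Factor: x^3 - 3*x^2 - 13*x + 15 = (x - 5)*(x^2 + 2*x - 3) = (x - 5)*(x - 1)*(x + 3)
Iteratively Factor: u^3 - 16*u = (u + 4)*(u^2 - 4*u) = u*(u + 4)*(u - 4)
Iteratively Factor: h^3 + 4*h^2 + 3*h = (h + 1)*(h^2 + 3*h) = h*(h + 1)*(h + 3)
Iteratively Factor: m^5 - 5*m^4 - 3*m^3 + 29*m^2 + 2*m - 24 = (m - 1)*(m^4 - 4*m^3 - 7*m^2 + 22*m + 24) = (m - 4)*(m - 1)*(m^3 - 7*m - 6) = (m - 4)*(m - 3)*(m - 1)*(m^2 + 3*m + 2) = (m - 4)*(m - 3)*(m - 1)*(m + 2)*(m + 1)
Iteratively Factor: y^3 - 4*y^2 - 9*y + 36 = (y - 3)*(y^2 - y - 12) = (y - 3)*(y + 3)*(y - 4)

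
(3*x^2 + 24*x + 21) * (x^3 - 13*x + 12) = 3*x^5 + 24*x^4 - 18*x^3 - 276*x^2 + 15*x + 252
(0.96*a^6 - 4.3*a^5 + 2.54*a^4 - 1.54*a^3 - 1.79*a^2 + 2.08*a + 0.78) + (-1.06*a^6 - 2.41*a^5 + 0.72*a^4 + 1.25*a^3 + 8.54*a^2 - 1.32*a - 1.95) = -0.1*a^6 - 6.71*a^5 + 3.26*a^4 - 0.29*a^3 + 6.75*a^2 + 0.76*a - 1.17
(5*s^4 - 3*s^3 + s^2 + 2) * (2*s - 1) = 10*s^5 - 11*s^4 + 5*s^3 - s^2 + 4*s - 2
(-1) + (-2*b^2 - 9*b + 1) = -2*b^2 - 9*b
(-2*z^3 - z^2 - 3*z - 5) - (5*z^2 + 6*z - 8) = -2*z^3 - 6*z^2 - 9*z + 3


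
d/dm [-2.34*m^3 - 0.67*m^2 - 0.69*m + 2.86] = -7.02*m^2 - 1.34*m - 0.69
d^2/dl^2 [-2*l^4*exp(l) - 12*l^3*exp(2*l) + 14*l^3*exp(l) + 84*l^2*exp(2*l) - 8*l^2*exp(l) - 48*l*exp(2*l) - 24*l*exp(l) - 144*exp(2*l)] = 2*(-l^4 - 24*l^3*exp(l) - l^3 + 96*l^2*exp(l) + 26*l^2 + 204*l*exp(l) + 14*l - 300*exp(l) - 32)*exp(l)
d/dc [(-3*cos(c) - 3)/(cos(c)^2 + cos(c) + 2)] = 3*(sin(c)^2 - 2*cos(c))*sin(c)/(cos(c)^2 + cos(c) + 2)^2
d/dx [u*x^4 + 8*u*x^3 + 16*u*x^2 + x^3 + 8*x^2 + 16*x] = 4*u*x^3 + 24*u*x^2 + 32*u*x + 3*x^2 + 16*x + 16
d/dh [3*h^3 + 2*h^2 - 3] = h*(9*h + 4)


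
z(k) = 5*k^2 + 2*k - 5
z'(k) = 10*k + 2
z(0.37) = -3.58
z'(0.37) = 5.70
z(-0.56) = -4.55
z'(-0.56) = -3.60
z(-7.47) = 259.06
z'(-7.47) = -72.70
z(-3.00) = 34.00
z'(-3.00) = -28.00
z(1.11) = 3.38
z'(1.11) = 13.10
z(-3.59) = 52.26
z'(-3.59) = -33.90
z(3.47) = 62.14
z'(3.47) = 36.70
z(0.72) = -0.97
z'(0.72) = 9.20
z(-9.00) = 382.00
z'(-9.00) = -88.00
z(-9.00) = 382.00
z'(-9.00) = -88.00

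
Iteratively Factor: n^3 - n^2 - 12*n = (n + 3)*(n^2 - 4*n) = (n - 4)*(n + 3)*(n)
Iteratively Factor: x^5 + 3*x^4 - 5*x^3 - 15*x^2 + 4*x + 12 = (x - 1)*(x^4 + 4*x^3 - x^2 - 16*x - 12) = (x - 1)*(x + 1)*(x^3 + 3*x^2 - 4*x - 12) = (x - 2)*(x - 1)*(x + 1)*(x^2 + 5*x + 6) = (x - 2)*(x - 1)*(x + 1)*(x + 3)*(x + 2)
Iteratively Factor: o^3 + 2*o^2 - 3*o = (o - 1)*(o^2 + 3*o) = o*(o - 1)*(o + 3)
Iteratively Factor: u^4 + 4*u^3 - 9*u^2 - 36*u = (u + 3)*(u^3 + u^2 - 12*u) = (u + 3)*(u + 4)*(u^2 - 3*u) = u*(u + 3)*(u + 4)*(u - 3)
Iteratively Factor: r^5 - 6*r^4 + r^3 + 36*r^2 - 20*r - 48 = (r - 2)*(r^4 - 4*r^3 - 7*r^2 + 22*r + 24) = (r - 4)*(r - 2)*(r^3 - 7*r - 6) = (r - 4)*(r - 3)*(r - 2)*(r^2 + 3*r + 2) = (r - 4)*(r - 3)*(r - 2)*(r + 1)*(r + 2)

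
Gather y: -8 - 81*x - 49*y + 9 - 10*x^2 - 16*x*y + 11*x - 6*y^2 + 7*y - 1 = -10*x^2 - 70*x - 6*y^2 + y*(-16*x - 42)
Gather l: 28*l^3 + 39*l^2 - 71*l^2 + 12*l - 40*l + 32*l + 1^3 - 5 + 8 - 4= 28*l^3 - 32*l^2 + 4*l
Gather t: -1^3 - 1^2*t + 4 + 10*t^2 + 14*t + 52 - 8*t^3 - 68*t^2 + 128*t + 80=-8*t^3 - 58*t^2 + 141*t + 135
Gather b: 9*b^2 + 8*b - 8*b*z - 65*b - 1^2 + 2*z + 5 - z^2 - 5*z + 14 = 9*b^2 + b*(-8*z - 57) - z^2 - 3*z + 18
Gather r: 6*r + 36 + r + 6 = 7*r + 42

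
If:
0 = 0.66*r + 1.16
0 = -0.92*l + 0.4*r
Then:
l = -0.76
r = -1.76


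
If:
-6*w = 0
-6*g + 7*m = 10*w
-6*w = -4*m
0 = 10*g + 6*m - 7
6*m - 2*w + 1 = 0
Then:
No Solution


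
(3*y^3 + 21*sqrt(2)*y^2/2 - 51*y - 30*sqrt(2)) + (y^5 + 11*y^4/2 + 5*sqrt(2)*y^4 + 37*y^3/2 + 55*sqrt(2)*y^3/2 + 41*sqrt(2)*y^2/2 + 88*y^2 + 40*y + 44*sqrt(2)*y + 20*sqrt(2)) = y^5 + 11*y^4/2 + 5*sqrt(2)*y^4 + 43*y^3/2 + 55*sqrt(2)*y^3/2 + 31*sqrt(2)*y^2 + 88*y^2 - 11*y + 44*sqrt(2)*y - 10*sqrt(2)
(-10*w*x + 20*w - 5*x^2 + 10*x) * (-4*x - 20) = 40*w*x^2 + 120*w*x - 400*w + 20*x^3 + 60*x^2 - 200*x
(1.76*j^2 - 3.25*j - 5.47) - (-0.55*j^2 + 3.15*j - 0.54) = 2.31*j^2 - 6.4*j - 4.93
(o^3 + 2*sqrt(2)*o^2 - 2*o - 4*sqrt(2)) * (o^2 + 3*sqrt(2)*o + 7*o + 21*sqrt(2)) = o^5 + 7*o^4 + 5*sqrt(2)*o^4 + 10*o^3 + 35*sqrt(2)*o^3 - 10*sqrt(2)*o^2 + 70*o^2 - 70*sqrt(2)*o - 24*o - 168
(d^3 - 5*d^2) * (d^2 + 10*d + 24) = d^5 + 5*d^4 - 26*d^3 - 120*d^2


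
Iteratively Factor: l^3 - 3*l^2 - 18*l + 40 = (l - 2)*(l^2 - l - 20) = (l - 5)*(l - 2)*(l + 4)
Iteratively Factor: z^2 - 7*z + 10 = (z - 2)*(z - 5)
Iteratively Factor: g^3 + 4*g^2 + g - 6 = (g + 3)*(g^2 + g - 2) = (g + 2)*(g + 3)*(g - 1)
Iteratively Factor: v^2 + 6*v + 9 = (v + 3)*(v + 3)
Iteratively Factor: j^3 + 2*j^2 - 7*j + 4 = (j - 1)*(j^2 + 3*j - 4) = (j - 1)*(j + 4)*(j - 1)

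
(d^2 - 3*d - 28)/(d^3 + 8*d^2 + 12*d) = (d^2 - 3*d - 28)/(d*(d^2 + 8*d + 12))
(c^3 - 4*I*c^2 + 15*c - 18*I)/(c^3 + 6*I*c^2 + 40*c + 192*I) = (c^2 + 2*I*c + 3)/(c^2 + 12*I*c - 32)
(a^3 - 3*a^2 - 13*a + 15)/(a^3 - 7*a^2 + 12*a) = (a^3 - 3*a^2 - 13*a + 15)/(a*(a^2 - 7*a + 12))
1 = 1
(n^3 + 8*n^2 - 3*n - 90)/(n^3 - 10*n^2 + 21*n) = (n^2 + 11*n + 30)/(n*(n - 7))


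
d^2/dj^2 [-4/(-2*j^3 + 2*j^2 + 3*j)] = 8*(2*j*(1 - 3*j)*(-2*j^2 + 2*j + 3) - (-6*j^2 + 4*j + 3)^2)/(j^3*(-2*j^2 + 2*j + 3)^3)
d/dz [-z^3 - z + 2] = -3*z^2 - 1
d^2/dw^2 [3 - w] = 0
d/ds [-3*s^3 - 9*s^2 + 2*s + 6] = -9*s^2 - 18*s + 2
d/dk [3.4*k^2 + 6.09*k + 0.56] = 6.8*k + 6.09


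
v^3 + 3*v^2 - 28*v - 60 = (v - 5)*(v + 2)*(v + 6)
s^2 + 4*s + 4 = (s + 2)^2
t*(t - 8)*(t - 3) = t^3 - 11*t^2 + 24*t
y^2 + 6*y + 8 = (y + 2)*(y + 4)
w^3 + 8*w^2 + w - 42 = (w - 2)*(w + 3)*(w + 7)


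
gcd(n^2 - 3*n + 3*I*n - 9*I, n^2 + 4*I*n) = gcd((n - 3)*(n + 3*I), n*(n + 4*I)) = 1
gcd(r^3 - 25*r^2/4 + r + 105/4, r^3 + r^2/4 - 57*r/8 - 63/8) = r^2 - 5*r/4 - 21/4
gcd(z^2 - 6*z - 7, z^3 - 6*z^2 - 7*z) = z^2 - 6*z - 7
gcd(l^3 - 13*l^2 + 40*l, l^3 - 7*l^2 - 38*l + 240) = l^2 - 13*l + 40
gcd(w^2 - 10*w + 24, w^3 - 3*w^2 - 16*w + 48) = w - 4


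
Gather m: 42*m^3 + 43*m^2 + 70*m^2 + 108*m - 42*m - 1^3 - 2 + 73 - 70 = 42*m^3 + 113*m^2 + 66*m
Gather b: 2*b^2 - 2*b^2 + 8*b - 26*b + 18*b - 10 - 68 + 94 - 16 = 0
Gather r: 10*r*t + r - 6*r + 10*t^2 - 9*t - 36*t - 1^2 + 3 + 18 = r*(10*t - 5) + 10*t^2 - 45*t + 20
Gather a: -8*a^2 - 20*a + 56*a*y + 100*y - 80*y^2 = -8*a^2 + a*(56*y - 20) - 80*y^2 + 100*y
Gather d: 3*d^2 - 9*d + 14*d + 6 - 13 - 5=3*d^2 + 5*d - 12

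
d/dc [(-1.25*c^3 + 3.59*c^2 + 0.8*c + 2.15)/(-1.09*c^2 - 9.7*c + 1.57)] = (1.3625*c^4 + 24.25*c^3 - 39.8385*c^2 + 15.9596*c + 22.111)/(1.1881*c^4 + 21.146*c^3 + 90.6674*c^2 - 30.458*c + 2.4649)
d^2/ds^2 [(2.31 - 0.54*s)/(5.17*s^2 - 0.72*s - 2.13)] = ((0.54*s - 2.31)*(10.34*s - 0.72)*(20.68*s - 1.44) + (16.7508*s - 24.663)*(-5.17*s^2 + 0.72*s + 2.13))/(-5.17*s^2 + 0.72*s + 2.13)^3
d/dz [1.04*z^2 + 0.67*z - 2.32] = 2.08*z + 0.67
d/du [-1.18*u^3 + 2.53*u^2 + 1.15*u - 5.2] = -3.54*u^2 + 5.06*u + 1.15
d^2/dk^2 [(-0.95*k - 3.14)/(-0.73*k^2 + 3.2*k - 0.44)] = ((1.4956 - 4.161*k)*(0.73*k^2 - 3.2*k + 0.44) + (0.95*k + 3.14)*(1.46*k - 3.2)*(2.92*k - 6.4))/(0.73*k^2 - 3.2*k + 0.44)^3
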